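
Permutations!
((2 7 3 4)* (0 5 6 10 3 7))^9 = ((0 5 6 10 3 4 2))^9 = (0 6 3 2 5 10 4)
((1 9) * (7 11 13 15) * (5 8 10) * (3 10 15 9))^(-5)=(1 15)(3 7)(5 13)(8 9)(10 11)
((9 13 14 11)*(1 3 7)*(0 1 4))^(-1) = ((0 1 3 7 4)(9 13 14 11))^(-1) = (0 4 7 3 1)(9 11 14 13)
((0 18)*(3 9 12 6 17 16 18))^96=((0 3 9 12 6 17 16 18))^96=(18)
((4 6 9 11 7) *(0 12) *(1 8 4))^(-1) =((0 12)(1 8 4 6 9 11 7))^(-1) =(0 12)(1 7 11 9 6 4 8)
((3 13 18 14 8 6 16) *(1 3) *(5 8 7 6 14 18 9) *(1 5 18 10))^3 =((1 3 13 9 18 10)(5 8 14 7 6 16))^3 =(1 9)(3 18)(5 7)(6 8)(10 13)(14 16)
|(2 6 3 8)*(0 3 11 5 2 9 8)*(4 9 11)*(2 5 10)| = |(0 3)(2 6 4 9 8 11 10)| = 14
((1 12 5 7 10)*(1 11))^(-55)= (1 11 10 7 5 12)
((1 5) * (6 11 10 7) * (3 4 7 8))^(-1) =((1 5)(3 4 7 6 11 10 8))^(-1) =(1 5)(3 8 10 11 6 7 4)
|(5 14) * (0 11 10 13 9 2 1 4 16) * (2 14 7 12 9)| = 40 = |(0 11 10 13 2 1 4 16)(5 7 12 9 14)|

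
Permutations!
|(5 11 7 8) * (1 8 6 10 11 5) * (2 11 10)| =4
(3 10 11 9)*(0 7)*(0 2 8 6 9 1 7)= (1 7 2 8 6 9 3 10 11)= [0, 7, 8, 10, 4, 5, 9, 2, 6, 3, 11, 1]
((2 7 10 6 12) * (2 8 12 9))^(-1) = (2 9 6 10 7)(8 12) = ((2 7 10 6 9)(8 12))^(-1)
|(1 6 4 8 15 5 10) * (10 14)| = 8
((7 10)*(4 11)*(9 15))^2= (15)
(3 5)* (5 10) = (3 10 5) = [0, 1, 2, 10, 4, 3, 6, 7, 8, 9, 5]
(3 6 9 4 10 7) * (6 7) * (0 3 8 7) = (0 3)(4 10 6 9)(7 8) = [3, 1, 2, 0, 10, 5, 9, 8, 7, 4, 6]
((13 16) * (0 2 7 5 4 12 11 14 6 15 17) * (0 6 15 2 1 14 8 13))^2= (0 14 17 2 5 12 8 16 1 15 6 7 4 11 13)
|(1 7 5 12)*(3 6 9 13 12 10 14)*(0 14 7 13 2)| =|(0 14 3 6 9 2)(1 13 12)(5 10 7)| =6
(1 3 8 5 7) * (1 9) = (1 3 8 5 7 9) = [0, 3, 2, 8, 4, 7, 6, 9, 5, 1]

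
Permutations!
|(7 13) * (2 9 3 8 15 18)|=|(2 9 3 8 15 18)(7 13)|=6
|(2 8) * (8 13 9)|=4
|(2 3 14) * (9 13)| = 6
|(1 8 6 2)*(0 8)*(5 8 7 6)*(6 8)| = 7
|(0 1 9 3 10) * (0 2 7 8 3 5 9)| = 10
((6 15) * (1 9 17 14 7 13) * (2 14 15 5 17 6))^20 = ((1 9 6 5 17 15 2 14 7 13))^20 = (17)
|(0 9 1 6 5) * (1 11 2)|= 7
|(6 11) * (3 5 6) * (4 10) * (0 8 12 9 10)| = 12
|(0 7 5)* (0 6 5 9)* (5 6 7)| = |(0 5 7 9)| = 4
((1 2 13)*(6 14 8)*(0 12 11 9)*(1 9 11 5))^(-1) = (0 9 13 2 1 5 12)(6 8 14)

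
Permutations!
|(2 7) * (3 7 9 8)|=|(2 9 8 3 7)|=5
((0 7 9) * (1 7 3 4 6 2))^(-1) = ((0 3 4 6 2 1 7 9))^(-1) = (0 9 7 1 2 6 4 3)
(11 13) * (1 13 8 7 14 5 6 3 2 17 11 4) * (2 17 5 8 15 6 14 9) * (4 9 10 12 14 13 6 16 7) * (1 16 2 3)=(1 6)(2 5 13 9 3 17 11 15)(4 16 7 10 12 14 8)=[0, 6, 5, 17, 16, 13, 1, 10, 4, 3, 12, 15, 14, 9, 8, 2, 7, 11]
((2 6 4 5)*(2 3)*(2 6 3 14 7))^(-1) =(2 7 14 5 4 6 3)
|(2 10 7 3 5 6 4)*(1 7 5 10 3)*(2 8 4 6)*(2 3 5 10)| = 6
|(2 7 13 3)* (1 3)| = |(1 3 2 7 13)| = 5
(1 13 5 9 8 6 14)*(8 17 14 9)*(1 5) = (1 13)(5 8 6 9 17 14) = [0, 13, 2, 3, 4, 8, 9, 7, 6, 17, 10, 11, 12, 1, 5, 15, 16, 14]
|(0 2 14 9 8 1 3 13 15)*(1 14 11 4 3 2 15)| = |(0 15)(1 2 11 4 3 13)(8 14 9)| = 6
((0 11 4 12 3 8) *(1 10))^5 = (0 8 3 12 4 11)(1 10)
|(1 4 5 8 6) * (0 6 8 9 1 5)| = 6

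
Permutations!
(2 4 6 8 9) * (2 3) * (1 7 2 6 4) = [0, 7, 1, 6, 4, 5, 8, 2, 9, 3] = (1 7 2)(3 6 8 9)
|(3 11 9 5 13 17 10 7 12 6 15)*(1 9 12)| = 35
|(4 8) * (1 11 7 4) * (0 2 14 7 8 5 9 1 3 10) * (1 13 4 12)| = 20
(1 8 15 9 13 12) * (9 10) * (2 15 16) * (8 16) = [0, 16, 15, 3, 4, 5, 6, 7, 8, 13, 9, 11, 1, 12, 14, 10, 2] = (1 16 2 15 10 9 13 12)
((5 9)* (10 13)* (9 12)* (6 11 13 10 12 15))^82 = ((5 15 6 11 13 12 9))^82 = (5 12 11 15 9 13 6)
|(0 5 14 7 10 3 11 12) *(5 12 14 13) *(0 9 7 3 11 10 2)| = 20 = |(0 12 9 7 2)(3 10 11 14)(5 13)|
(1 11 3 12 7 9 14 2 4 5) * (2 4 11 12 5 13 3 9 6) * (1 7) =(1 12)(2 11 9 14 4 13 3 5 7 6) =[0, 12, 11, 5, 13, 7, 2, 6, 8, 14, 10, 9, 1, 3, 4]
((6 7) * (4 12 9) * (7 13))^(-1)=(4 9 12)(6 7 13)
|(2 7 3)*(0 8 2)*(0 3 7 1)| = |(0 8 2 1)| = 4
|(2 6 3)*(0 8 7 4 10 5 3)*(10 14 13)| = 11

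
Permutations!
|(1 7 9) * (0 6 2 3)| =|(0 6 2 3)(1 7 9)| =12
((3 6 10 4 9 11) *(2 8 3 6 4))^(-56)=(11)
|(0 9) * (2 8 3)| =6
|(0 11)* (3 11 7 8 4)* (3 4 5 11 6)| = 10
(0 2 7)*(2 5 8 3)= (0 5 8 3 2 7)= [5, 1, 7, 2, 4, 8, 6, 0, 3]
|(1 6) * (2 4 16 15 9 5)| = 6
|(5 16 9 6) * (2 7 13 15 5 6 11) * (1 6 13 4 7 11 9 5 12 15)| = |(1 6 13)(2 11)(4 7)(5 16)(12 15)| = 6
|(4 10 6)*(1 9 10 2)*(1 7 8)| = 8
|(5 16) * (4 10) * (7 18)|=2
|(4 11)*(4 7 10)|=|(4 11 7 10)|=4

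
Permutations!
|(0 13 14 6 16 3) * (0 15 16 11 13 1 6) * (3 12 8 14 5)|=|(0 1 6 11 13 5 3 15 16 12 8 14)|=12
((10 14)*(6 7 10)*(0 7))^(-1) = (0 6 14 10 7)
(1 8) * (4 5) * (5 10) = [0, 8, 2, 3, 10, 4, 6, 7, 1, 9, 5] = (1 8)(4 10 5)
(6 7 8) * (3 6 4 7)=[0, 1, 2, 6, 7, 5, 3, 8, 4]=(3 6)(4 7 8)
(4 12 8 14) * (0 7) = (0 7)(4 12 8 14) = [7, 1, 2, 3, 12, 5, 6, 0, 14, 9, 10, 11, 8, 13, 4]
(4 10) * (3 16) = [0, 1, 2, 16, 10, 5, 6, 7, 8, 9, 4, 11, 12, 13, 14, 15, 3] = (3 16)(4 10)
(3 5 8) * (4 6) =(3 5 8)(4 6) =[0, 1, 2, 5, 6, 8, 4, 7, 3]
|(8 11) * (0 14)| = 2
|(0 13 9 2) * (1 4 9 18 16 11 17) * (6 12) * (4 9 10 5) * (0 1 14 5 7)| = |(0 13 18 16 11 17 14 5 4 10 7)(1 9 2)(6 12)| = 66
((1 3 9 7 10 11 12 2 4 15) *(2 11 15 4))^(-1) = (1 15 10 7 9 3)(11 12)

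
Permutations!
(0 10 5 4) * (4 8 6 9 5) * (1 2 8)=[10, 2, 8, 3, 0, 1, 9, 7, 6, 5, 4]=(0 10 4)(1 2 8 6 9 5)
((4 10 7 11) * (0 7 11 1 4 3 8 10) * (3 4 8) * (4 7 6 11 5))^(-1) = ((0 6 11 7 1 8 10 5 4))^(-1) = (0 4 5 10 8 1 7 11 6)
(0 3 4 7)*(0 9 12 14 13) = [3, 1, 2, 4, 7, 5, 6, 9, 8, 12, 10, 11, 14, 0, 13] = (0 3 4 7 9 12 14 13)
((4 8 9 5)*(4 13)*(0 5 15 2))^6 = ((0 5 13 4 8 9 15 2))^6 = (0 15 8 13)(2 9 4 5)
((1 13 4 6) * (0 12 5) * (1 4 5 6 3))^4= ((0 12 6 4 3 1 13 5))^4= (0 3)(1 12)(4 5)(6 13)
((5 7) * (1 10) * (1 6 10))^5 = (5 7)(6 10)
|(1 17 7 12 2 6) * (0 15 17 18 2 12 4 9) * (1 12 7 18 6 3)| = 12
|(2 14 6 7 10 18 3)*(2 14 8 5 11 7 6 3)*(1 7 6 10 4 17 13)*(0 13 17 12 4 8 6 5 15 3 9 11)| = 44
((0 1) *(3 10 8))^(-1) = ((0 1)(3 10 8))^(-1) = (0 1)(3 8 10)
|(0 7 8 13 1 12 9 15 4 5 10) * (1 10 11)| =|(0 7 8 13 10)(1 12 9 15 4 5 11)| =35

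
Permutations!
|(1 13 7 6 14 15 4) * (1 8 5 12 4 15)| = 20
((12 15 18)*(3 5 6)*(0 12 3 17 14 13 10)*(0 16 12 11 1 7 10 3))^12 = ((0 11 1 7 10 16 12 15 18)(3 5 6 17 14 13))^12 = (0 7 12)(1 16 18)(10 15 11)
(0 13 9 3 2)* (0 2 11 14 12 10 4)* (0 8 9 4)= (0 13 4 8 9 3 11 14 12 10)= [13, 1, 2, 11, 8, 5, 6, 7, 9, 3, 0, 14, 10, 4, 12]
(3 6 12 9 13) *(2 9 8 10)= (2 9 13 3 6 12 8 10)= [0, 1, 9, 6, 4, 5, 12, 7, 10, 13, 2, 11, 8, 3]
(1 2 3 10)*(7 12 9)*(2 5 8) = (1 5 8 2 3 10)(7 12 9) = [0, 5, 3, 10, 4, 8, 6, 12, 2, 7, 1, 11, 9]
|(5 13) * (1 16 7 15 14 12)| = |(1 16 7 15 14 12)(5 13)| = 6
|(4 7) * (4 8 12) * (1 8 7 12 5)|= 6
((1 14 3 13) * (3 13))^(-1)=((1 14 13))^(-1)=(1 13 14)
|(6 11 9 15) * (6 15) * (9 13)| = 4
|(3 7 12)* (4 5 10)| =3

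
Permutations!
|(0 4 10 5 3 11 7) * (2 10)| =8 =|(0 4 2 10 5 3 11 7)|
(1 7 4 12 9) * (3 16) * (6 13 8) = (1 7 4 12 9)(3 16)(6 13 8) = [0, 7, 2, 16, 12, 5, 13, 4, 6, 1, 10, 11, 9, 8, 14, 15, 3]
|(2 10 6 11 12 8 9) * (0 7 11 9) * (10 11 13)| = 10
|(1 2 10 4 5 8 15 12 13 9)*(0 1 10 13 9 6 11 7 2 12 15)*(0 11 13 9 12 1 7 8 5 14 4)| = 10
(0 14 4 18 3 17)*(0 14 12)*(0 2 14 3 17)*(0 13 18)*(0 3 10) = [12, 1, 14, 13, 3, 5, 6, 7, 8, 9, 0, 11, 2, 18, 4, 15, 16, 10, 17] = (0 12 2 14 4 3 13 18 17 10)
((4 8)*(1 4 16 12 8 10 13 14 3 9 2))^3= (16)(1 13 9 4 14 2 10 3)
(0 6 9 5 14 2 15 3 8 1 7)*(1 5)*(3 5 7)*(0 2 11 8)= (0 6 9 1 3)(2 15 5 14 11 8 7)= [6, 3, 15, 0, 4, 14, 9, 2, 7, 1, 10, 8, 12, 13, 11, 5]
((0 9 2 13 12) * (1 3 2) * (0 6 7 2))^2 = (0 1)(2 12 7 13 6)(3 9)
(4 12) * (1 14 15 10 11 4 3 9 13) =[0, 14, 2, 9, 12, 5, 6, 7, 8, 13, 11, 4, 3, 1, 15, 10] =(1 14 15 10 11 4 12 3 9 13)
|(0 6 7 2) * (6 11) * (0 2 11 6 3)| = 5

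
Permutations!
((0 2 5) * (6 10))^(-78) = (10)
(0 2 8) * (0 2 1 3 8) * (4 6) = [1, 3, 0, 8, 6, 5, 4, 7, 2] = (0 1 3 8 2)(4 6)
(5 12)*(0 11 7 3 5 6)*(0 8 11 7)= (0 7 3 5 12 6 8 11)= [7, 1, 2, 5, 4, 12, 8, 3, 11, 9, 10, 0, 6]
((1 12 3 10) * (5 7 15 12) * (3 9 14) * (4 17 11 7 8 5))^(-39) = (1 15 10 7 3 11 14 17 9 4 12)(5 8)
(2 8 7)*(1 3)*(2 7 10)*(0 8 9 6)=(0 8 10 2 9 6)(1 3)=[8, 3, 9, 1, 4, 5, 0, 7, 10, 6, 2]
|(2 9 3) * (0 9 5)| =|(0 9 3 2 5)| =5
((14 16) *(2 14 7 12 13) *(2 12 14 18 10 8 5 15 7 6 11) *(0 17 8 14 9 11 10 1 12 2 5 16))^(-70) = (18)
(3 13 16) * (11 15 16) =(3 13 11 15 16) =[0, 1, 2, 13, 4, 5, 6, 7, 8, 9, 10, 15, 12, 11, 14, 16, 3]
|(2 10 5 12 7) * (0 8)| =|(0 8)(2 10 5 12 7)| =10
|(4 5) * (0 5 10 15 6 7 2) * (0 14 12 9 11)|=|(0 5 4 10 15 6 7 2 14 12 9 11)|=12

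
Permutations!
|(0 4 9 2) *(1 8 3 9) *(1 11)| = 8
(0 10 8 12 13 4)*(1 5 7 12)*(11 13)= (0 10 8 1 5 7 12 11 13 4)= [10, 5, 2, 3, 0, 7, 6, 12, 1, 9, 8, 13, 11, 4]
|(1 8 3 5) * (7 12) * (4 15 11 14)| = 4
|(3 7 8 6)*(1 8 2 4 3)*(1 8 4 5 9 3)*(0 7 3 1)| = 14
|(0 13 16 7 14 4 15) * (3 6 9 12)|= 28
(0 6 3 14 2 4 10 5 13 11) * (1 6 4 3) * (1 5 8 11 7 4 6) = (0 6 5 13 7 4 10 8 11)(2 3 14) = [6, 1, 3, 14, 10, 13, 5, 4, 11, 9, 8, 0, 12, 7, 2]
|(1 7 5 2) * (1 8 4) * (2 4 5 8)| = |(1 7 8 5 4)| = 5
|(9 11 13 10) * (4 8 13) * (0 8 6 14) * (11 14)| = 6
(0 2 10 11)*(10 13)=(0 2 13 10 11)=[2, 1, 13, 3, 4, 5, 6, 7, 8, 9, 11, 0, 12, 10]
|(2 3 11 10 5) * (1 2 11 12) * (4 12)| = |(1 2 3 4 12)(5 11 10)| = 15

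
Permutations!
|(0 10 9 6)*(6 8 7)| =6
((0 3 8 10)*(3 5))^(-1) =(0 10 8 3 5)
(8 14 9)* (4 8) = [0, 1, 2, 3, 8, 5, 6, 7, 14, 4, 10, 11, 12, 13, 9] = (4 8 14 9)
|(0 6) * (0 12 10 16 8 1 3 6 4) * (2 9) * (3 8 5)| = 6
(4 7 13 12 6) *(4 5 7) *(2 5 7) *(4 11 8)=(2 5)(4 11 8)(6 7 13 12)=[0, 1, 5, 3, 11, 2, 7, 13, 4, 9, 10, 8, 6, 12]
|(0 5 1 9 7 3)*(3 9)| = |(0 5 1 3)(7 9)| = 4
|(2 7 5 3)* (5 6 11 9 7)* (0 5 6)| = 8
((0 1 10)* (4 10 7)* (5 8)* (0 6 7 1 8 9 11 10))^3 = ((0 8 5 9 11 10 6 7 4))^3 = (0 9 6)(4 5 10)(7 8 11)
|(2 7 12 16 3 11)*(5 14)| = |(2 7 12 16 3 11)(5 14)| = 6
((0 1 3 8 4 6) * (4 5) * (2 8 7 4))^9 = ((0 1 3 7 4 6)(2 8 5))^9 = (8)(0 7)(1 4)(3 6)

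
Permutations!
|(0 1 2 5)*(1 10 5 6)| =|(0 10 5)(1 2 6)| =3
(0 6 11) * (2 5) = (0 6 11)(2 5) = [6, 1, 5, 3, 4, 2, 11, 7, 8, 9, 10, 0]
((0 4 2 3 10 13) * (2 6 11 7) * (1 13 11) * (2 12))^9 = (0 13 1 6 4)(2 11)(3 7)(10 12)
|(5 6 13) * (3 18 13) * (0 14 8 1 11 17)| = 30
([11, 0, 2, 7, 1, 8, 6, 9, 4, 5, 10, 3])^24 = [8, 5, 2, 1, 9, 3, 6, 0, 7, 11, 10, 4]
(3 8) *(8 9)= (3 9 8)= [0, 1, 2, 9, 4, 5, 6, 7, 3, 8]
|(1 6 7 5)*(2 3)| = 4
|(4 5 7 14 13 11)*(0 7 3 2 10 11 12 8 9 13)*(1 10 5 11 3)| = |(0 7 14)(1 10 3 2 5)(4 11)(8 9 13 12)| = 60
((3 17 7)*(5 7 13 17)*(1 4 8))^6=(17)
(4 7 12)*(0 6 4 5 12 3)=(0 6 4 7 3)(5 12)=[6, 1, 2, 0, 7, 12, 4, 3, 8, 9, 10, 11, 5]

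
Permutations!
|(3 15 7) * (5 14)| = |(3 15 7)(5 14)| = 6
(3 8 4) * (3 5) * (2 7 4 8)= (8)(2 7 4 5 3)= [0, 1, 7, 2, 5, 3, 6, 4, 8]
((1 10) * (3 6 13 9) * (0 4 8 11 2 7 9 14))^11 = ((0 4 8 11 2 7 9 3 6 13 14)(1 10))^11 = (14)(1 10)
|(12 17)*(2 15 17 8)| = 5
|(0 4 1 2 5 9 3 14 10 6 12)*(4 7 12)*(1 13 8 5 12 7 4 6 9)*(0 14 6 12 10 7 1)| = |(0 4 13 8 5)(1 2 10 9 3 6 12 14 7)| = 45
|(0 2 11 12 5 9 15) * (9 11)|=12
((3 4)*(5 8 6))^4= ((3 4)(5 8 6))^4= (5 8 6)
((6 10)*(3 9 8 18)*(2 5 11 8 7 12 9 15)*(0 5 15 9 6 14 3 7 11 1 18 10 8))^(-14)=((0 5 1 18 7 12 6 8 10 14 3 9 11)(2 15))^(-14)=(0 11 9 3 14 10 8 6 12 7 18 1 5)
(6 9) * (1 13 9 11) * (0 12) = (0 12)(1 13 9 6 11) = [12, 13, 2, 3, 4, 5, 11, 7, 8, 6, 10, 1, 0, 9]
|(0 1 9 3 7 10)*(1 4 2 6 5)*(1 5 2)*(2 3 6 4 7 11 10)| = |(0 7 2 4 1 9 6 3 11 10)| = 10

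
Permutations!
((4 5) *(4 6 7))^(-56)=((4 5 6 7))^(-56)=(7)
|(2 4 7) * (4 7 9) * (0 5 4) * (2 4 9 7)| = |(0 5 9)(4 7)| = 6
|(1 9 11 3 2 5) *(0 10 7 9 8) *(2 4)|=11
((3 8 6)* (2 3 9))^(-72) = (2 6 3 9 8)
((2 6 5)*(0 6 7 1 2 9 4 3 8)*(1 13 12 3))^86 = ((0 6 5 9 4 1 2 7 13 12 3 8))^86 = (0 5 4 2 13 3)(1 7 12 8 6 9)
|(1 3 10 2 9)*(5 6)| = |(1 3 10 2 9)(5 6)| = 10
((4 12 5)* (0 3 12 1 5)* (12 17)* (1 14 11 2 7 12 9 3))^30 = ((0 1 5 4 14 11 2 7 12)(3 17 9))^30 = (17)(0 4 2)(1 14 7)(5 11 12)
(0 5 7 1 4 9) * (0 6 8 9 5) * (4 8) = [0, 8, 2, 3, 5, 7, 4, 1, 9, 6] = (1 8 9 6 4 5 7)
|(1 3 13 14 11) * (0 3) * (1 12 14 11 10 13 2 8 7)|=30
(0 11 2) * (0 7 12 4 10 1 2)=(0 11)(1 2 7 12 4 10)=[11, 2, 7, 3, 10, 5, 6, 12, 8, 9, 1, 0, 4]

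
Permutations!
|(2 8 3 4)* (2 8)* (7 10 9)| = 3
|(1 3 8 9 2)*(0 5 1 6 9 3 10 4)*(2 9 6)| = 10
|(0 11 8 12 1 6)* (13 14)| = 6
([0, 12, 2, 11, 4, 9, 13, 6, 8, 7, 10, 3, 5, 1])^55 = [0, 13, 2, 11, 4, 12, 7, 9, 8, 5, 10, 3, 1, 6]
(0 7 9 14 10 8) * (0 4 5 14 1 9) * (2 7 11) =(0 11 2 7)(1 9)(4 5 14 10 8) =[11, 9, 7, 3, 5, 14, 6, 0, 4, 1, 8, 2, 12, 13, 10]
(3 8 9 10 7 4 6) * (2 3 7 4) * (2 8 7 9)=[0, 1, 3, 7, 6, 5, 9, 8, 2, 10, 4]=(2 3 7 8)(4 6 9 10)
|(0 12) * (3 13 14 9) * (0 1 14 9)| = |(0 12 1 14)(3 13 9)| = 12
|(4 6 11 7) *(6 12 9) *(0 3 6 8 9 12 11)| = |(12)(0 3 6)(4 11 7)(8 9)| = 6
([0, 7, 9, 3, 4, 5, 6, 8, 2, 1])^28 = (1 2 7 9 8)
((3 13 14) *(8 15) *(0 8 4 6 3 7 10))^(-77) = ((0 8 15 4 6 3 13 14 7 10))^(-77) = (0 4 13 10 15 3 7 8 6 14)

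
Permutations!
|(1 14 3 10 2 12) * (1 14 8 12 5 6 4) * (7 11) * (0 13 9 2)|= 26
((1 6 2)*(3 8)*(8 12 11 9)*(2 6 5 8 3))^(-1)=(1 2 8 5)(3 9 11 12)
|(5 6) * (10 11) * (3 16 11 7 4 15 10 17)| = |(3 16 11 17)(4 15 10 7)(5 6)| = 4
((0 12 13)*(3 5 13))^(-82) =(0 5 12 13 3)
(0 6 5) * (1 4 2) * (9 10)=(0 6 5)(1 4 2)(9 10)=[6, 4, 1, 3, 2, 0, 5, 7, 8, 10, 9]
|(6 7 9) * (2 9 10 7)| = 6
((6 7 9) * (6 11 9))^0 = (11)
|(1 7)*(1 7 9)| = |(1 9)| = 2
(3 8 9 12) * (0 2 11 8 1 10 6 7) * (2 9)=[9, 10, 11, 1, 4, 5, 7, 0, 2, 12, 6, 8, 3]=(0 9 12 3 1 10 6 7)(2 11 8)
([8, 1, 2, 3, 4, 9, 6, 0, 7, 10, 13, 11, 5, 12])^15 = [0, 1, 2, 3, 4, 5, 6, 7, 8, 9, 10, 11, 12, 13]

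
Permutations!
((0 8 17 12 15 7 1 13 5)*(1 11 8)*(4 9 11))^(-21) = ((0 1 13 5)(4 9 11 8 17 12 15 7))^(-21) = (0 5 13 1)(4 8 15 9 17 7 11 12)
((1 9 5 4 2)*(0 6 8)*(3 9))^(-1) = ((0 6 8)(1 3 9 5 4 2))^(-1) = (0 8 6)(1 2 4 5 9 3)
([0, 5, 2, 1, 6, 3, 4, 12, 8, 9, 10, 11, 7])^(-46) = (12)(1 3 5)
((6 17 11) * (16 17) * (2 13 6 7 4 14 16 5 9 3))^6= (17)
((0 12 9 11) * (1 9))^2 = ((0 12 1 9 11))^2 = (0 1 11 12 9)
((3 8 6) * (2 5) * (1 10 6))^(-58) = ((1 10 6 3 8)(2 5))^(-58) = (1 6 8 10 3)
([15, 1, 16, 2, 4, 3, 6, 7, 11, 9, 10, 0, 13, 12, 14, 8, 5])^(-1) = (0 11 8 15)(2 3 5 16)(12 13)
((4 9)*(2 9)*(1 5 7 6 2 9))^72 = (9)(1 7 2 5 6)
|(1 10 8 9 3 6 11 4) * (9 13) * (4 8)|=6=|(1 10 4)(3 6 11 8 13 9)|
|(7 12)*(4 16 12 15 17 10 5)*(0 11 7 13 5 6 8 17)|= |(0 11 7 15)(4 16 12 13 5)(6 8 17 10)|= 20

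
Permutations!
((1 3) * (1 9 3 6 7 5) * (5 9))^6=((1 6 7 9 3 5))^6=(9)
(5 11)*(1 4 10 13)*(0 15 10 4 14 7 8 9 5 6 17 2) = (0 15 10 13 1 14 7 8 9 5 11 6 17 2) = [15, 14, 0, 3, 4, 11, 17, 8, 9, 5, 13, 6, 12, 1, 7, 10, 16, 2]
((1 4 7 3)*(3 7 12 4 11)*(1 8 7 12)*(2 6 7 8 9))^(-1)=((1 11 3 9 2 6 7 12 4))^(-1)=(1 4 12 7 6 2 9 3 11)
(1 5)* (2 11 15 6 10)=(1 5)(2 11 15 6 10)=[0, 5, 11, 3, 4, 1, 10, 7, 8, 9, 2, 15, 12, 13, 14, 6]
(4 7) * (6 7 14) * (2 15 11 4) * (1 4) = (1 4 14 6 7 2 15 11) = [0, 4, 15, 3, 14, 5, 7, 2, 8, 9, 10, 1, 12, 13, 6, 11]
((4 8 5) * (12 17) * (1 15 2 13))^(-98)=(17)(1 2)(4 8 5)(13 15)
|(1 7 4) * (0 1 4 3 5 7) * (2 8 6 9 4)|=30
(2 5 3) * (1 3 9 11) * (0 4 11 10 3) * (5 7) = [4, 0, 7, 2, 11, 9, 6, 5, 8, 10, 3, 1] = (0 4 11 1)(2 7 5 9 10 3)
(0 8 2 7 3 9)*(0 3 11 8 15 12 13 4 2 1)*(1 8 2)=[15, 0, 7, 9, 1, 5, 6, 11, 8, 3, 10, 2, 13, 4, 14, 12]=(0 15 12 13 4 1)(2 7 11)(3 9)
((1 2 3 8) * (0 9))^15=((0 9)(1 2 3 8))^15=(0 9)(1 8 3 2)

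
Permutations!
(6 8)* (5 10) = (5 10)(6 8) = [0, 1, 2, 3, 4, 10, 8, 7, 6, 9, 5]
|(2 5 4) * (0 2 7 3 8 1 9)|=9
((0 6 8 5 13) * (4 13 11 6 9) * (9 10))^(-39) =(0 10 9 4 13)(5 11 6 8)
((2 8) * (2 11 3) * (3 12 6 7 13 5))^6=((2 8 11 12 6 7 13 5 3))^6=(2 13 12)(3 7 11)(5 6 8)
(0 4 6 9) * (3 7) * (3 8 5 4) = [3, 1, 2, 7, 6, 4, 9, 8, 5, 0] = (0 3 7 8 5 4 6 9)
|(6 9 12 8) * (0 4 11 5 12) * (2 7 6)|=|(0 4 11 5 12 8 2 7 6 9)|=10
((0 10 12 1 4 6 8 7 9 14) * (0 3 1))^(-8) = ((0 10 12)(1 4 6 8 7 9 14 3))^(-8) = (14)(0 10 12)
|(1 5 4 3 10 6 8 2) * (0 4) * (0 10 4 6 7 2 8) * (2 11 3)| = 8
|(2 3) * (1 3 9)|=|(1 3 2 9)|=4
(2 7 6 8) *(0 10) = [10, 1, 7, 3, 4, 5, 8, 6, 2, 9, 0] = (0 10)(2 7 6 8)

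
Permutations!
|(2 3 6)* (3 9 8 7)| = 6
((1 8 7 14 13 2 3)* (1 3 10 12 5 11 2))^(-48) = ((1 8 7 14 13)(2 10 12 5 11))^(-48) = (1 7 13 8 14)(2 12 11 10 5)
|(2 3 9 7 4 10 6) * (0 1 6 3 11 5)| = 30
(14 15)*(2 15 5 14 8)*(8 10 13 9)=(2 15 10 13 9 8)(5 14)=[0, 1, 15, 3, 4, 14, 6, 7, 2, 8, 13, 11, 12, 9, 5, 10]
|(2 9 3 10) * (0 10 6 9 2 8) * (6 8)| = 6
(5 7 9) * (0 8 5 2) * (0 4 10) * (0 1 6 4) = (0 8 5 7 9 2)(1 6 4 10) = [8, 6, 0, 3, 10, 7, 4, 9, 5, 2, 1]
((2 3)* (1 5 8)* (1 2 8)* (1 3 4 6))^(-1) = ((1 5 3 8 2 4 6))^(-1) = (1 6 4 2 8 3 5)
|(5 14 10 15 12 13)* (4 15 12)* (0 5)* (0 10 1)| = 12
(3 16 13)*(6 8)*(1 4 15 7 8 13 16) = (16)(1 4 15 7 8 6 13 3) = [0, 4, 2, 1, 15, 5, 13, 8, 6, 9, 10, 11, 12, 3, 14, 7, 16]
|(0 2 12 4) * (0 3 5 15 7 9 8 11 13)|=12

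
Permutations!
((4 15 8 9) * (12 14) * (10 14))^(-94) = (4 8)(9 15)(10 12 14)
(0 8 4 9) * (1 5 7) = (0 8 4 9)(1 5 7) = [8, 5, 2, 3, 9, 7, 6, 1, 4, 0]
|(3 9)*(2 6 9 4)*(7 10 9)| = 7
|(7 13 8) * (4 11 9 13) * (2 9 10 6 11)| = |(2 9 13 8 7 4)(6 11 10)| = 6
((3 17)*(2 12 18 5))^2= ((2 12 18 5)(3 17))^2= (2 18)(5 12)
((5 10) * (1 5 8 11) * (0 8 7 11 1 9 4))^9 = (11)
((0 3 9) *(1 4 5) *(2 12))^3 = (2 12)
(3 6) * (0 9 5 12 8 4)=(0 9 5 12 8 4)(3 6)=[9, 1, 2, 6, 0, 12, 3, 7, 4, 5, 10, 11, 8]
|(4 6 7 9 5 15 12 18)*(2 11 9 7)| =9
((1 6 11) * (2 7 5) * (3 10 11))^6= (1 6 3 10 11)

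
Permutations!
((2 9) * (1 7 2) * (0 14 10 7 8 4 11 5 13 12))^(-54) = ((0 14 10 7 2 9 1 8 4 11 5 13 12))^(-54) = (0 13 11 8 9 7 14 12 5 4 1 2 10)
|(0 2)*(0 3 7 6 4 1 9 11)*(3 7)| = 8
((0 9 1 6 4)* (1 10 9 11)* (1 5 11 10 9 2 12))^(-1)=((0 10 2 12 1 6 4)(5 11))^(-1)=(0 4 6 1 12 2 10)(5 11)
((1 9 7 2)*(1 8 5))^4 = ((1 9 7 2 8 5))^4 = (1 8 7)(2 9 5)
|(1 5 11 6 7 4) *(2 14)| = 6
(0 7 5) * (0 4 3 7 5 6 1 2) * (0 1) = (0 5 4 3 7 6)(1 2) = [5, 2, 1, 7, 3, 4, 0, 6]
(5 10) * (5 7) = (5 10 7) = [0, 1, 2, 3, 4, 10, 6, 5, 8, 9, 7]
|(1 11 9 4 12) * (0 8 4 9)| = |(0 8 4 12 1 11)| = 6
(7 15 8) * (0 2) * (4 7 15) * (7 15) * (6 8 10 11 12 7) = (0 2)(4 15 10 11 12 7)(6 8) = [2, 1, 0, 3, 15, 5, 8, 4, 6, 9, 11, 12, 7, 13, 14, 10]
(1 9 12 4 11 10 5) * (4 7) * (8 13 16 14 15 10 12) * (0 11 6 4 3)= (0 11 12 7 3)(1 9 8 13 16 14 15 10 5)(4 6)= [11, 9, 2, 0, 6, 1, 4, 3, 13, 8, 5, 12, 7, 16, 15, 10, 14]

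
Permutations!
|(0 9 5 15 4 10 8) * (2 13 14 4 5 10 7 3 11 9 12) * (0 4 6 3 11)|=42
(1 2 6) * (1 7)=(1 2 6 7)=[0, 2, 6, 3, 4, 5, 7, 1]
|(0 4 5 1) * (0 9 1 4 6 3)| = 6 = |(0 6 3)(1 9)(4 5)|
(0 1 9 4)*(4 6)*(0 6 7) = [1, 9, 2, 3, 6, 5, 4, 0, 8, 7] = (0 1 9 7)(4 6)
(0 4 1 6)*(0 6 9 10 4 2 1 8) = [2, 9, 1, 3, 8, 5, 6, 7, 0, 10, 4] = (0 2 1 9 10 4 8)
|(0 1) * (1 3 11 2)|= 5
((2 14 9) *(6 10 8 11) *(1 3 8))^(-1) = ((1 3 8 11 6 10)(2 14 9))^(-1) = (1 10 6 11 8 3)(2 9 14)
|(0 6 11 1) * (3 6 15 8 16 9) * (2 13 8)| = |(0 15 2 13 8 16 9 3 6 11 1)| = 11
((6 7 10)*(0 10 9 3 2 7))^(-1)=(0 6 10)(2 3 9 7)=((0 10 6)(2 7 9 3))^(-1)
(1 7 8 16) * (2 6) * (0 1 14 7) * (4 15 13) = [1, 0, 6, 3, 15, 5, 2, 8, 16, 9, 10, 11, 12, 4, 7, 13, 14] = (0 1)(2 6)(4 15 13)(7 8 16 14)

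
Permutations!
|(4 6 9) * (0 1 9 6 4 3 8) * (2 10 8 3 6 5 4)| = |(0 1 9 6 5 4 2 10 8)| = 9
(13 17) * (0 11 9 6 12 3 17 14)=(0 11 9 6 12 3 17 13 14)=[11, 1, 2, 17, 4, 5, 12, 7, 8, 6, 10, 9, 3, 14, 0, 15, 16, 13]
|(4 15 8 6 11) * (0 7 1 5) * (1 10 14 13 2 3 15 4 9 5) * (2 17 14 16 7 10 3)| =33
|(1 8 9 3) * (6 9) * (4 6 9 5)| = 12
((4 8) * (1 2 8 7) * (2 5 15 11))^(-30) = (1 15 2 4)(5 11 8 7)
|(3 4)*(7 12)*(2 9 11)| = 6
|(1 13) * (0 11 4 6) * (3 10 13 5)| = |(0 11 4 6)(1 5 3 10 13)| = 20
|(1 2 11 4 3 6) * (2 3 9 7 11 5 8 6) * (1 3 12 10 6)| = |(1 12 10 6 3 2 5 8)(4 9 7 11)| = 8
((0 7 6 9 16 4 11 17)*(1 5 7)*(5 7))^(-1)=(0 17 11 4 16 9 6 7 1)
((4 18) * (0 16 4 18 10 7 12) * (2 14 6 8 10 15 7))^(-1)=((18)(0 16 4 15 7 12)(2 14 6 8 10))^(-1)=(18)(0 12 7 15 4 16)(2 10 8 6 14)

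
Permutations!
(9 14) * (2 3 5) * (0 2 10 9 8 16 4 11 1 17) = [2, 17, 3, 5, 11, 10, 6, 7, 16, 14, 9, 1, 12, 13, 8, 15, 4, 0] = (0 2 3 5 10 9 14 8 16 4 11 1 17)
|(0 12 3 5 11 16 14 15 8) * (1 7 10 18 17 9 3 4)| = 16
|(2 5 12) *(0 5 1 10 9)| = |(0 5 12 2 1 10 9)| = 7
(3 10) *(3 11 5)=(3 10 11 5)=[0, 1, 2, 10, 4, 3, 6, 7, 8, 9, 11, 5]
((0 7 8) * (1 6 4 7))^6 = (8)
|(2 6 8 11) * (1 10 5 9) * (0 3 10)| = 12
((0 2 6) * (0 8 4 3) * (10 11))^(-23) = (0 2 6 8 4 3)(10 11) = ((0 2 6 8 4 3)(10 11))^(-23)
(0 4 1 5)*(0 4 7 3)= (0 7 3)(1 5 4)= [7, 5, 2, 0, 1, 4, 6, 3]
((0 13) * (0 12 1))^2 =(0 12)(1 13) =((0 13 12 1))^2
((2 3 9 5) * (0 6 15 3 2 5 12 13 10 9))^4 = (15) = ((0 6 15 3)(9 12 13 10))^4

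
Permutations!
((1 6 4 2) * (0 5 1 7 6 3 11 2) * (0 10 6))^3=((0 5 1 3 11 2 7)(4 10 6))^3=(0 3 7 1 2 5 11)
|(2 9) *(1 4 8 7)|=4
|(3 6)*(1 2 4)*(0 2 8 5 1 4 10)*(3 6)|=3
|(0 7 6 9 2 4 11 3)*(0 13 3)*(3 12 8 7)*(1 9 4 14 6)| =|(0 3 13 12 8 7 1 9 2 14 6 4 11)| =13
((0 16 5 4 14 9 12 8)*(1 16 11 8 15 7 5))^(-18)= ((0 11 8)(1 16)(4 14 9 12 15 7 5))^(-18)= (16)(4 12 5 9 7 14 15)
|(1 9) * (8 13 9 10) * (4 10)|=6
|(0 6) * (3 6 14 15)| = 5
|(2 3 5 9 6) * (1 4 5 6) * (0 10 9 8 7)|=|(0 10 9 1 4 5 8 7)(2 3 6)|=24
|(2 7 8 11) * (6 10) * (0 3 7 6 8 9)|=20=|(0 3 7 9)(2 6 10 8 11)|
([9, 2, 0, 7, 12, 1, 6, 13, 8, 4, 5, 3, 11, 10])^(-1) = (0 2 1 5 10 13 7 3 11 12 4 9)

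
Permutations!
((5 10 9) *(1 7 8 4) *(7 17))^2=(1 7 4 17 8)(5 9 10)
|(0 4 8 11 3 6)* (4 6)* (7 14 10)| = |(0 6)(3 4 8 11)(7 14 10)| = 12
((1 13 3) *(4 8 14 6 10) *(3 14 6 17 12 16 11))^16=(17)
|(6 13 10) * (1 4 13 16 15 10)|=12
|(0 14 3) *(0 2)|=|(0 14 3 2)|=4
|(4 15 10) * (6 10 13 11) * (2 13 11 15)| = 7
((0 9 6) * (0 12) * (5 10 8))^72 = (12)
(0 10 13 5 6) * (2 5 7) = (0 10 13 7 2 5 6) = [10, 1, 5, 3, 4, 6, 0, 2, 8, 9, 13, 11, 12, 7]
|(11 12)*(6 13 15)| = 6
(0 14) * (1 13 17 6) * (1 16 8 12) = (0 14)(1 13 17 6 16 8 12) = [14, 13, 2, 3, 4, 5, 16, 7, 12, 9, 10, 11, 1, 17, 0, 15, 8, 6]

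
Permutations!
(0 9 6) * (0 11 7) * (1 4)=(0 9 6 11 7)(1 4)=[9, 4, 2, 3, 1, 5, 11, 0, 8, 6, 10, 7]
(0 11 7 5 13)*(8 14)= (0 11 7 5 13)(8 14)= [11, 1, 2, 3, 4, 13, 6, 5, 14, 9, 10, 7, 12, 0, 8]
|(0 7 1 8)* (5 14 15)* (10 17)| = 12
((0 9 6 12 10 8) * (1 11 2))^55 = ((0 9 6 12 10 8)(1 11 2))^55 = (0 9 6 12 10 8)(1 11 2)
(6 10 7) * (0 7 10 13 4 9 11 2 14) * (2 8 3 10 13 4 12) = (0 7 6 4 9 11 8 3 10 13 12 2 14) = [7, 1, 14, 10, 9, 5, 4, 6, 3, 11, 13, 8, 2, 12, 0]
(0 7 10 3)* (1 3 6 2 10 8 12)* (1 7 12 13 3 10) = (0 12 7 8 13 3)(1 10 6 2) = [12, 10, 1, 0, 4, 5, 2, 8, 13, 9, 6, 11, 7, 3]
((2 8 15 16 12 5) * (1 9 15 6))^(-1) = ((1 9 15 16 12 5 2 8 6))^(-1) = (1 6 8 2 5 12 16 15 9)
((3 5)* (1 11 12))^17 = ((1 11 12)(3 5))^17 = (1 12 11)(3 5)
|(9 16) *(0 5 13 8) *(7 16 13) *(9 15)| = |(0 5 7 16 15 9 13 8)| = 8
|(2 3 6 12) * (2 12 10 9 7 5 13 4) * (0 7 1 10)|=|(0 7 5 13 4 2 3 6)(1 10 9)|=24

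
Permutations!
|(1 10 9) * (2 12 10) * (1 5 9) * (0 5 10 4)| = |(0 5 9 10 1 2 12 4)| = 8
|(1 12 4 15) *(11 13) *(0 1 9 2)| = |(0 1 12 4 15 9 2)(11 13)| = 14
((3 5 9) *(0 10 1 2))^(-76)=((0 10 1 2)(3 5 9))^(-76)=(10)(3 9 5)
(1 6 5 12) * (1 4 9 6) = (4 9 6 5 12) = [0, 1, 2, 3, 9, 12, 5, 7, 8, 6, 10, 11, 4]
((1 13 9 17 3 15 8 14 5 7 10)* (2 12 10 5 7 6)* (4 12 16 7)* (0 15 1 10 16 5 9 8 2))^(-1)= (0 6 5 2 15)(1 3 17 9 7 16 12 4 14 8 13)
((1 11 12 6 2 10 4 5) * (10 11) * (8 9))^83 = (1 5 4 10)(2 6 12 11)(8 9) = ((1 10 4 5)(2 11 12 6)(8 9))^83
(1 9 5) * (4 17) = (1 9 5)(4 17) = [0, 9, 2, 3, 17, 1, 6, 7, 8, 5, 10, 11, 12, 13, 14, 15, 16, 4]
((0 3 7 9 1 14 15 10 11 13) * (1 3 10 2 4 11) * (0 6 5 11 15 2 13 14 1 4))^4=(0 13 14 4 5)(2 15 11 10 6)(3 7 9)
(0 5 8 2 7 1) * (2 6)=(0 5 8 6 2 7 1)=[5, 0, 7, 3, 4, 8, 2, 1, 6]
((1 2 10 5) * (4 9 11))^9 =(11)(1 2 10 5)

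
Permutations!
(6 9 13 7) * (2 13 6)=(2 13 7)(6 9)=[0, 1, 13, 3, 4, 5, 9, 2, 8, 6, 10, 11, 12, 7]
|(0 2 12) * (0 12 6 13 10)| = 5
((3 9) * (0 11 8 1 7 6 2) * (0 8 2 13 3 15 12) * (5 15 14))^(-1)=((0 11 2 8 1 7 6 13 3 9 14 5 15 12))^(-1)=(0 12 15 5 14 9 3 13 6 7 1 8 2 11)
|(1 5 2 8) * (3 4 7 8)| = 7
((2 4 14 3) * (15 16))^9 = ((2 4 14 3)(15 16))^9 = (2 4 14 3)(15 16)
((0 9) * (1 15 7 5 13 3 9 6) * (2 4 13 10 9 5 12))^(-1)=(0 9 10 5 3 13 4 2 12 7 15 1 6)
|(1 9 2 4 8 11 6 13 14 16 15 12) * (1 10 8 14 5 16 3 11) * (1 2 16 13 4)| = 40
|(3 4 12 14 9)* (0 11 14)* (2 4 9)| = 6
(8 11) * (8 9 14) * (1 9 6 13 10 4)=(1 9 14 8 11 6 13 10 4)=[0, 9, 2, 3, 1, 5, 13, 7, 11, 14, 4, 6, 12, 10, 8]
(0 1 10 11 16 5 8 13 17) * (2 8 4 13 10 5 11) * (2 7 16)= (0 1 5 4 13 17)(2 8 10 7 16 11)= [1, 5, 8, 3, 13, 4, 6, 16, 10, 9, 7, 2, 12, 17, 14, 15, 11, 0]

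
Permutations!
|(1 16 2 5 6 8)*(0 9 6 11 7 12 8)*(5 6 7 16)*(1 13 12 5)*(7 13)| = 11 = |(0 9 13 12 8 7 5 11 16 2 6)|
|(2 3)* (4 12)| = |(2 3)(4 12)| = 2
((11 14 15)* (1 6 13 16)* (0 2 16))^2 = ((0 2 16 1 6 13)(11 14 15))^2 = (0 16 6)(1 13 2)(11 15 14)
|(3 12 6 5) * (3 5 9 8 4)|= 6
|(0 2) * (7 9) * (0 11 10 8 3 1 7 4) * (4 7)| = |(0 2 11 10 8 3 1 4)(7 9)| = 8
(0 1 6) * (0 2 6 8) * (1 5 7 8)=(0 5 7 8)(2 6)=[5, 1, 6, 3, 4, 7, 2, 8, 0]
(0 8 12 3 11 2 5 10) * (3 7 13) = (0 8 12 7 13 3 11 2 5 10) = [8, 1, 5, 11, 4, 10, 6, 13, 12, 9, 0, 2, 7, 3]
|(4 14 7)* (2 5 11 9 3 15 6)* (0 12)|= 42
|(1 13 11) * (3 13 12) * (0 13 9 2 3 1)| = 6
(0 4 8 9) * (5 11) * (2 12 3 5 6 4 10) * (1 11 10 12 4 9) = (0 12 3 5 10 2 4 8 1 11 6 9) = [12, 11, 4, 5, 8, 10, 9, 7, 1, 0, 2, 6, 3]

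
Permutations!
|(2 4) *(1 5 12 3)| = |(1 5 12 3)(2 4)| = 4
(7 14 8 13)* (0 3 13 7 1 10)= [3, 10, 2, 13, 4, 5, 6, 14, 7, 9, 0, 11, 12, 1, 8]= (0 3 13 1 10)(7 14 8)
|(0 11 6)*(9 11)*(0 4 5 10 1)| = 8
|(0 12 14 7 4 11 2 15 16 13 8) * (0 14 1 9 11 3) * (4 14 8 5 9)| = 70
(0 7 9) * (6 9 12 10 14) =(0 7 12 10 14 6 9) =[7, 1, 2, 3, 4, 5, 9, 12, 8, 0, 14, 11, 10, 13, 6]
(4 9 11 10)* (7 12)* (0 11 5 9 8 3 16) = (0 11 10 4 8 3 16)(5 9)(7 12) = [11, 1, 2, 16, 8, 9, 6, 12, 3, 5, 4, 10, 7, 13, 14, 15, 0]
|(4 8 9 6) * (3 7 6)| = 6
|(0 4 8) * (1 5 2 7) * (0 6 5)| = 8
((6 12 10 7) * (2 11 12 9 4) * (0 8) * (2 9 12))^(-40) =((0 8)(2 11)(4 9)(6 12 10 7))^(-40) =(12)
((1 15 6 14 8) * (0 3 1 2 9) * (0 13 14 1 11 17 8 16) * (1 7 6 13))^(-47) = ((0 3 11 17 8 2 9 1 15 13 14 16)(6 7))^(-47) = (0 3 11 17 8 2 9 1 15 13 14 16)(6 7)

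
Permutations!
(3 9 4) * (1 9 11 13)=(1 9 4 3 11 13)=[0, 9, 2, 11, 3, 5, 6, 7, 8, 4, 10, 13, 12, 1]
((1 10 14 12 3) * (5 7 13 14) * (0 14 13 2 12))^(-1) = (0 14)(1 3 12 2 7 5 10)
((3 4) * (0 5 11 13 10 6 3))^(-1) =(0 4 3 6 10 13 11 5)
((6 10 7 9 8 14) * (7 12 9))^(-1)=(6 14 8 9 12 10)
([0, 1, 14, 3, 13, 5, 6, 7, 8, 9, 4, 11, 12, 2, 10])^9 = [0, 1, 13, 3, 10, 5, 6, 7, 8, 9, 14, 11, 12, 4, 2]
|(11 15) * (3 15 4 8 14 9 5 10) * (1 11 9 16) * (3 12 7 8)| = 13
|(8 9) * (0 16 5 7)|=4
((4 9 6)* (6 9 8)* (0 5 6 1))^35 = ((9)(0 5 6 4 8 1))^35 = (9)(0 1 8 4 6 5)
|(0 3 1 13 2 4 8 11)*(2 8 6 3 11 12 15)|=18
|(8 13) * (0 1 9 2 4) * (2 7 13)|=|(0 1 9 7 13 8 2 4)|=8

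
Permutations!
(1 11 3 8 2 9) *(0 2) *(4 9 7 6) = (0 2 7 6 4 9 1 11 3 8) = [2, 11, 7, 8, 9, 5, 4, 6, 0, 1, 10, 3]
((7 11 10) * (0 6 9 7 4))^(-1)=((0 6 9 7 11 10 4))^(-1)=(0 4 10 11 7 9 6)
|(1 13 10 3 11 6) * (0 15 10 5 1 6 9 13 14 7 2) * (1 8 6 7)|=12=|(0 15 10 3 11 9 13 5 8 6 7 2)(1 14)|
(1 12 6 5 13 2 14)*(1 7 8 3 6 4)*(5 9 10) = (1 12 4)(2 14 7 8 3 6 9 10 5 13) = [0, 12, 14, 6, 1, 13, 9, 8, 3, 10, 5, 11, 4, 2, 7]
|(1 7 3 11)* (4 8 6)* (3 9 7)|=|(1 3 11)(4 8 6)(7 9)|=6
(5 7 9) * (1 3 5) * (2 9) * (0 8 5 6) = [8, 3, 9, 6, 4, 7, 0, 2, 5, 1] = (0 8 5 7 2 9 1 3 6)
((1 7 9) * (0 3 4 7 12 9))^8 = (1 9 12)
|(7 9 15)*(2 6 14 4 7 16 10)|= |(2 6 14 4 7 9 15 16 10)|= 9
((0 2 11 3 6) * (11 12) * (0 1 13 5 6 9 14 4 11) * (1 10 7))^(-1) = (0 12 2)(1 7 10 6 5 13)(3 11 4 14 9)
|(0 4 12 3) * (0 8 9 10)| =|(0 4 12 3 8 9 10)| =7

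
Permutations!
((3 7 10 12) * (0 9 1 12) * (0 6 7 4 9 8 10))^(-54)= (0 8 10 6 7)(1 12 3 4 9)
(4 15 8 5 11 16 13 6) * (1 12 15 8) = (1 12 15)(4 8 5 11 16 13 6) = [0, 12, 2, 3, 8, 11, 4, 7, 5, 9, 10, 16, 15, 6, 14, 1, 13]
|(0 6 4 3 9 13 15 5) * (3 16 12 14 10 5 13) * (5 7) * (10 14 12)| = 14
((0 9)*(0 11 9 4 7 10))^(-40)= ((0 4 7 10)(9 11))^(-40)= (11)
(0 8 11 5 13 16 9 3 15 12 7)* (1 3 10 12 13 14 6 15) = (0 8 11 5 14 6 15 13 16 9 10 12 7)(1 3) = [8, 3, 2, 1, 4, 14, 15, 0, 11, 10, 12, 5, 7, 16, 6, 13, 9]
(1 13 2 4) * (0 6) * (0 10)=(0 6 10)(1 13 2 4)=[6, 13, 4, 3, 1, 5, 10, 7, 8, 9, 0, 11, 12, 2]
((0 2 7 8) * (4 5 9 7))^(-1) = ((0 2 4 5 9 7 8))^(-1) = (0 8 7 9 5 4 2)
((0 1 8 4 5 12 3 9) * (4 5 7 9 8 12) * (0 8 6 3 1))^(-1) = (1 12)(3 6)(4 5 8 9 7)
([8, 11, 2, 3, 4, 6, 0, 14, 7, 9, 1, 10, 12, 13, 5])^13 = (0 8 7 14 5 6)(1 11 10)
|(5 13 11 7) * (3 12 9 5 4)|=8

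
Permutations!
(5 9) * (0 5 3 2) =[5, 1, 0, 2, 4, 9, 6, 7, 8, 3] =(0 5 9 3 2)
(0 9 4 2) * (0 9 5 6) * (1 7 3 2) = (0 5 6)(1 7 3 2 9 4) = [5, 7, 9, 2, 1, 6, 0, 3, 8, 4]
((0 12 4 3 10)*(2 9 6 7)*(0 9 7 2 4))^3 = (0 12)(2 3 6 4 9 7 10)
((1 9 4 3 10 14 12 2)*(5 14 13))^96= (1 5 4 12 10)(2 13 9 14 3)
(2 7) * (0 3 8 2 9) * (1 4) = [3, 4, 7, 8, 1, 5, 6, 9, 2, 0] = (0 3 8 2 7 9)(1 4)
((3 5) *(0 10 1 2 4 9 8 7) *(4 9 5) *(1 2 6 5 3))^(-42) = ((0 10 2 9 8 7)(1 6 5)(3 4))^(-42) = (10)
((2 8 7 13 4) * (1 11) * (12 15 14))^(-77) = (1 11)(2 13 8 4 7)(12 15 14)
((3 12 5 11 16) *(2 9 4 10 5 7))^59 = ((2 9 4 10 5 11 16 3 12 7))^59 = (2 7 12 3 16 11 5 10 4 9)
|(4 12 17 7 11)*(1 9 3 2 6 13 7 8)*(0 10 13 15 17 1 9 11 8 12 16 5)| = 17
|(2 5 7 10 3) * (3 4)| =6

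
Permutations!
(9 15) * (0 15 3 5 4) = (0 15 9 3 5 4) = [15, 1, 2, 5, 0, 4, 6, 7, 8, 3, 10, 11, 12, 13, 14, 9]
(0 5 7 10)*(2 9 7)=(0 5 2 9 7 10)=[5, 1, 9, 3, 4, 2, 6, 10, 8, 7, 0]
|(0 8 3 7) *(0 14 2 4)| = |(0 8 3 7 14 2 4)| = 7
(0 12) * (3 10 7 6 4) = (0 12)(3 10 7 6 4) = [12, 1, 2, 10, 3, 5, 4, 6, 8, 9, 7, 11, 0]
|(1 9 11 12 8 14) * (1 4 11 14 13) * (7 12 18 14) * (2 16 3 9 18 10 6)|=15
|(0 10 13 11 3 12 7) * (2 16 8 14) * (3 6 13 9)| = 12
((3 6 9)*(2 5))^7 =(2 5)(3 6 9)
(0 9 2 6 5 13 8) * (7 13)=(0 9 2 6 5 7 13 8)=[9, 1, 6, 3, 4, 7, 5, 13, 0, 2, 10, 11, 12, 8]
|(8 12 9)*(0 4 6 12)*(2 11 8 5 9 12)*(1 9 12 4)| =10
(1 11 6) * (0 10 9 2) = (0 10 9 2)(1 11 6) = [10, 11, 0, 3, 4, 5, 1, 7, 8, 2, 9, 6]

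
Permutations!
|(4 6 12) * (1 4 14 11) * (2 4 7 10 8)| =10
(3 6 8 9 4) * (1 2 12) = (1 2 12)(3 6 8 9 4) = [0, 2, 12, 6, 3, 5, 8, 7, 9, 4, 10, 11, 1]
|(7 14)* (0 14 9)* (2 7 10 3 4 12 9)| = 14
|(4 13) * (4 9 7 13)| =|(7 13 9)| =3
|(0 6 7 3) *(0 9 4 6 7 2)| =7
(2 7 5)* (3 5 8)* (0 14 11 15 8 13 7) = (0 14 11 15 8 3 5 2)(7 13) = [14, 1, 0, 5, 4, 2, 6, 13, 3, 9, 10, 15, 12, 7, 11, 8]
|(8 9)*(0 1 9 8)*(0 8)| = |(0 1 9 8)| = 4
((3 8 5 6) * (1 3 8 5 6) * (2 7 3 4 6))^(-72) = (8)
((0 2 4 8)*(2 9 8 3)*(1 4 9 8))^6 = (1 4 3 2 9)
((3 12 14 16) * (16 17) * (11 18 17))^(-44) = (3 17 11 12 16 18 14)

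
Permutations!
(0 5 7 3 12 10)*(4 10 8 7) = (0 5 4 10)(3 12 8 7) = [5, 1, 2, 12, 10, 4, 6, 3, 7, 9, 0, 11, 8]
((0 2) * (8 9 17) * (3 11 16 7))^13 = ((0 2)(3 11 16 7)(8 9 17))^13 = (0 2)(3 11 16 7)(8 9 17)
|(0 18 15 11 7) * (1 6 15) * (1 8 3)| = 9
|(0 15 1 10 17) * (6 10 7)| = 7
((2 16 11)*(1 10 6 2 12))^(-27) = (1 10 6 2 16 11 12)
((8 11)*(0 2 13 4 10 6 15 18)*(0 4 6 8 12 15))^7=((0 2 13 6)(4 10 8 11 12 15 18))^7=(18)(0 6 13 2)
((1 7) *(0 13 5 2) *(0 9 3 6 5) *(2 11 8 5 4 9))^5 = ((0 13)(1 7)(3 6 4 9)(5 11 8))^5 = (0 13)(1 7)(3 6 4 9)(5 8 11)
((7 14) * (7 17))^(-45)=((7 14 17))^(-45)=(17)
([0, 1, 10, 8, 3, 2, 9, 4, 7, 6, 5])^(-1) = [0, 1, 5, 4, 7, 10, 9, 8, 3, 6, 2]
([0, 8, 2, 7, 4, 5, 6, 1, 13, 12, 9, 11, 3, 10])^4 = [0, 9, 2, 13, 4, 5, 6, 10, 12, 1, 7, 11, 8, 3]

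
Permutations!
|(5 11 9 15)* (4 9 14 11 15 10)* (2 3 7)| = 6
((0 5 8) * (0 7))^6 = (0 8)(5 7)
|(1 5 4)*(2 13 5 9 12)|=7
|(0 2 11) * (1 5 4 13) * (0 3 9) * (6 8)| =20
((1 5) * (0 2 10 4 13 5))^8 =((0 2 10 4 13 5 1))^8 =(0 2 10 4 13 5 1)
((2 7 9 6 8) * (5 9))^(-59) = ((2 7 5 9 6 8))^(-59) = (2 7 5 9 6 8)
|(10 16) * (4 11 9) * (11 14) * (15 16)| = 12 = |(4 14 11 9)(10 15 16)|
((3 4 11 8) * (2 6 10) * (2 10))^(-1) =((2 6)(3 4 11 8))^(-1) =(2 6)(3 8 11 4)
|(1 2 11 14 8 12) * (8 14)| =5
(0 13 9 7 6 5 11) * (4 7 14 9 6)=(0 13 6 5 11)(4 7)(9 14)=[13, 1, 2, 3, 7, 11, 5, 4, 8, 14, 10, 0, 12, 6, 9]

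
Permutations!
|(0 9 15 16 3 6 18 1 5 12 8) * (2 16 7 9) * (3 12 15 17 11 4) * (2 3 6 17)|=|(0 3 17 11 4 6 18 1 5 15 7 9 2 16 12 8)|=16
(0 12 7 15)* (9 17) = [12, 1, 2, 3, 4, 5, 6, 15, 8, 17, 10, 11, 7, 13, 14, 0, 16, 9] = (0 12 7 15)(9 17)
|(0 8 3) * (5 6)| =6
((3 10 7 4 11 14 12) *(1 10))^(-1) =(1 3 12 14 11 4 7 10) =((1 10 7 4 11 14 12 3))^(-1)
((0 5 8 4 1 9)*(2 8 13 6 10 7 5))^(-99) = (0 4)(1 2)(5 13 6 10 7)(8 9)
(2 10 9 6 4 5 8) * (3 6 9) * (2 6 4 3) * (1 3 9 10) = [0, 3, 1, 4, 5, 8, 9, 7, 6, 10, 2] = (1 3 4 5 8 6 9 10 2)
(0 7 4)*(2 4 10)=(0 7 10 2 4)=[7, 1, 4, 3, 0, 5, 6, 10, 8, 9, 2]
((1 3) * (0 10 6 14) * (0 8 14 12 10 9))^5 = ((0 9)(1 3)(6 12 10)(8 14))^5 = (0 9)(1 3)(6 10 12)(8 14)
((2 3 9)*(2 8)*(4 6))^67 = (2 8 9 3)(4 6)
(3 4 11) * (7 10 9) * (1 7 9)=(1 7 10)(3 4 11)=[0, 7, 2, 4, 11, 5, 6, 10, 8, 9, 1, 3]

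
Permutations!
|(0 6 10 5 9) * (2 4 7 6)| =|(0 2 4 7 6 10 5 9)| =8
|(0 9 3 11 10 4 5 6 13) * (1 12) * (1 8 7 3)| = 13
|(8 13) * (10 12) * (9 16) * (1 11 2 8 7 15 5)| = |(1 11 2 8 13 7 15 5)(9 16)(10 12)| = 8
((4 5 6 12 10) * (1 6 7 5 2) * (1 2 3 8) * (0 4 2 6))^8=(12)(0 8 4 1 3)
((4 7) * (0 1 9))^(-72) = (9)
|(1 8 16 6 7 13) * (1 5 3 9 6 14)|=|(1 8 16 14)(3 9 6 7 13 5)|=12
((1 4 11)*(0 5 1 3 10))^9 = (0 1 11 10 5 4 3)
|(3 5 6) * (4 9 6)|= 5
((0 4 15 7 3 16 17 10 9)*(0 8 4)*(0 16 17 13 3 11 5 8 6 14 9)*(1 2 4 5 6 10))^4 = (0 17 15 14 16 1 7 9 13 2 11 10 3 4 6)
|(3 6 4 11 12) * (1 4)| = 6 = |(1 4 11 12 3 6)|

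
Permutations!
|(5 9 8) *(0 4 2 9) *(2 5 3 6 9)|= 12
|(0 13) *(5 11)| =|(0 13)(5 11)| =2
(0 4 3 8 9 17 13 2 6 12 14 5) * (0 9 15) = (0 4 3 8 15)(2 6 12 14 5 9 17 13) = [4, 1, 6, 8, 3, 9, 12, 7, 15, 17, 10, 11, 14, 2, 5, 0, 16, 13]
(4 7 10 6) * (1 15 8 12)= (1 15 8 12)(4 7 10 6)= [0, 15, 2, 3, 7, 5, 4, 10, 12, 9, 6, 11, 1, 13, 14, 8]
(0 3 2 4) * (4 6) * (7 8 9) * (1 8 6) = (0 3 2 1 8 9 7 6 4) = [3, 8, 1, 2, 0, 5, 4, 6, 9, 7]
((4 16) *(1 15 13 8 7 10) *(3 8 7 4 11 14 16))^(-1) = ((1 15 13 7 10)(3 8 4)(11 14 16))^(-1) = (1 10 7 13 15)(3 4 8)(11 16 14)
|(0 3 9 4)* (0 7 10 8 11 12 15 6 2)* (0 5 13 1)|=|(0 3 9 4 7 10 8 11 12 15 6 2 5 13 1)|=15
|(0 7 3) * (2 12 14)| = |(0 7 3)(2 12 14)| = 3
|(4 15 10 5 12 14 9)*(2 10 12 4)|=8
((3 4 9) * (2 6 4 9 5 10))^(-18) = (2 4 10 6 5)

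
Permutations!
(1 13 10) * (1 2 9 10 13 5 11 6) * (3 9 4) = [0, 5, 4, 9, 3, 11, 1, 7, 8, 10, 2, 6, 12, 13] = (13)(1 5 11 6)(2 4 3 9 10)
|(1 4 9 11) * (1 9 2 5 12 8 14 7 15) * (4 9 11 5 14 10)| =|(1 9 5 12 8 10 4 2 14 7 15)| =11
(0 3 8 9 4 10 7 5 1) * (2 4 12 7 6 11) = (0 3 8 9 12 7 5 1)(2 4 10 6 11) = [3, 0, 4, 8, 10, 1, 11, 5, 9, 12, 6, 2, 7]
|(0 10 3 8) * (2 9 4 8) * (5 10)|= 8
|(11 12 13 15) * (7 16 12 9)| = |(7 16 12 13 15 11 9)| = 7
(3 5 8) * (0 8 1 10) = [8, 10, 2, 5, 4, 1, 6, 7, 3, 9, 0] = (0 8 3 5 1 10)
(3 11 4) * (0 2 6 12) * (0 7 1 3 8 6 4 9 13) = (0 2 4 8 6 12 7 1 3 11 9 13) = [2, 3, 4, 11, 8, 5, 12, 1, 6, 13, 10, 9, 7, 0]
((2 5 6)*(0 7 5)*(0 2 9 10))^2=(0 5 9)(6 10 7)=((0 7 5 6 9 10))^2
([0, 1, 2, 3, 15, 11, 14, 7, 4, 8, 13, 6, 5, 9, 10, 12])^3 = (4 5 14 9 15 11 10 8 12 6 13)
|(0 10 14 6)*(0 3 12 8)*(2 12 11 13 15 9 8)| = 10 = |(0 10 14 6 3 11 13 15 9 8)(2 12)|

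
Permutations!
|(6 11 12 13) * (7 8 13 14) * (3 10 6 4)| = 10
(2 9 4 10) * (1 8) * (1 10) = (1 8 10 2 9 4) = [0, 8, 9, 3, 1, 5, 6, 7, 10, 4, 2]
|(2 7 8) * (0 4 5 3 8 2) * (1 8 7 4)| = 15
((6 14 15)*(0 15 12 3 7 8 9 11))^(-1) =((0 15 6 14 12 3 7 8 9 11))^(-1) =(0 11 9 8 7 3 12 14 6 15)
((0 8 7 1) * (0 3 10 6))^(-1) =(0 6 10 3 1 7 8)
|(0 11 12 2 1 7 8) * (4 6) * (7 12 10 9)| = 6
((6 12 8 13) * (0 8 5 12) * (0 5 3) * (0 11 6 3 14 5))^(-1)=(0 6 11 3 13 8)(5 14 12)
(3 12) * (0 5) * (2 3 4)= (0 5)(2 3 12 4)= [5, 1, 3, 12, 2, 0, 6, 7, 8, 9, 10, 11, 4]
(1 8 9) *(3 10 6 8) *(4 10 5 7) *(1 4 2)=(1 3 5 7 2)(4 10 6 8 9)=[0, 3, 1, 5, 10, 7, 8, 2, 9, 4, 6]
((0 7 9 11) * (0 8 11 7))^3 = ((7 9)(8 11))^3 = (7 9)(8 11)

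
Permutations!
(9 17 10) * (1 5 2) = [0, 5, 1, 3, 4, 2, 6, 7, 8, 17, 9, 11, 12, 13, 14, 15, 16, 10] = (1 5 2)(9 17 10)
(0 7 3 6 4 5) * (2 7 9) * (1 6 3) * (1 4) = (0 9 2 7 4 5)(1 6) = [9, 6, 7, 3, 5, 0, 1, 4, 8, 2]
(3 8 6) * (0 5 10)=[5, 1, 2, 8, 4, 10, 3, 7, 6, 9, 0]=(0 5 10)(3 8 6)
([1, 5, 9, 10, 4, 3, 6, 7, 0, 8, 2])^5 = (0 2 5 8 10 1 9 3)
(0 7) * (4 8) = (0 7)(4 8) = [7, 1, 2, 3, 8, 5, 6, 0, 4]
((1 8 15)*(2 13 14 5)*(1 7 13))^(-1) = (1 2 5 14 13 7 15 8)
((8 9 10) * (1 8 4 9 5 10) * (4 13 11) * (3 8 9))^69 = ((1 9)(3 8 5 10 13 11 4))^69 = (1 9)(3 4 11 13 10 5 8)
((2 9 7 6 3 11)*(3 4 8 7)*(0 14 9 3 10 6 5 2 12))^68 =(0 10 8 2 12 9 4 5 11 14 6 7 3)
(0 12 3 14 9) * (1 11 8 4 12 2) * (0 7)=[2, 11, 1, 14, 12, 5, 6, 0, 4, 7, 10, 8, 3, 13, 9]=(0 2 1 11 8 4 12 3 14 9 7)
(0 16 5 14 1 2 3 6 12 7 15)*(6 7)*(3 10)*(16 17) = (0 17 16 5 14 1 2 10 3 7 15)(6 12) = [17, 2, 10, 7, 4, 14, 12, 15, 8, 9, 3, 11, 6, 13, 1, 0, 5, 16]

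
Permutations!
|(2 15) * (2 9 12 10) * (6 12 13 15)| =|(2 6 12 10)(9 13 15)| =12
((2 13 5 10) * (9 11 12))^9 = ((2 13 5 10)(9 11 12))^9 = (2 13 5 10)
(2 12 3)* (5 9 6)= (2 12 3)(5 9 6)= [0, 1, 12, 2, 4, 9, 5, 7, 8, 6, 10, 11, 3]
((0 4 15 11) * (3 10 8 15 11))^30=(3 8)(10 15)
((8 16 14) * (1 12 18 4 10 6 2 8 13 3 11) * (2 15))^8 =(1 8 18 14 10 3 15)(2 12 16 4 13 6 11)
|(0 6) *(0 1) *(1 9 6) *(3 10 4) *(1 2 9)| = |(0 2 9 6 1)(3 10 4)| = 15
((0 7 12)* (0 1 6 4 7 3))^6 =((0 3)(1 6 4 7 12))^6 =(1 6 4 7 12)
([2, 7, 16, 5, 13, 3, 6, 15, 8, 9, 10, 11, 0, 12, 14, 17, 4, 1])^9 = [4, 7, 13, 5, 0, 3, 6, 15, 8, 9, 10, 11, 16, 2, 14, 17, 12, 1]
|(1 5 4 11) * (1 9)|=|(1 5 4 11 9)|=5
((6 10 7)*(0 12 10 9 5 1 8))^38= ((0 12 10 7 6 9 5 1 8))^38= (0 10 6 5 8 12 7 9 1)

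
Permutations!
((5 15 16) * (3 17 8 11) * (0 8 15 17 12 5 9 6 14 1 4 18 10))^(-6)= (0 6 12 18 16 11 1 17)(3 4 15 8 14 5 10 9)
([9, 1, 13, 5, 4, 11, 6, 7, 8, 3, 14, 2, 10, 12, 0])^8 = [10, 1, 5, 0, 4, 9, 6, 7, 8, 14, 13, 3, 2, 11, 12]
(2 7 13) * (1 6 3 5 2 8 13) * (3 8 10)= (1 6 8 13 10 3 5 2 7)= [0, 6, 7, 5, 4, 2, 8, 1, 13, 9, 3, 11, 12, 10]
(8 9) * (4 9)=(4 9 8)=[0, 1, 2, 3, 9, 5, 6, 7, 4, 8]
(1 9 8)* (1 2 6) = (1 9 8 2 6) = [0, 9, 6, 3, 4, 5, 1, 7, 2, 8]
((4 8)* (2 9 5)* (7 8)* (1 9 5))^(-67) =(1 9)(2 5)(4 8 7)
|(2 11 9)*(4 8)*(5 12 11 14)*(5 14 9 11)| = |(14)(2 9)(4 8)(5 12)| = 2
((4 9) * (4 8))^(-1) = ((4 9 8))^(-1) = (4 8 9)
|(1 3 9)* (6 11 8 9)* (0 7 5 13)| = 12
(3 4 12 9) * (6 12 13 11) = (3 4 13 11 6 12 9) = [0, 1, 2, 4, 13, 5, 12, 7, 8, 3, 10, 6, 9, 11]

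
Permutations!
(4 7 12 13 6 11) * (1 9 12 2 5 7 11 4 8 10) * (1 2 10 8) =(1 9 12 13 6 4 11)(2 5 7 10) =[0, 9, 5, 3, 11, 7, 4, 10, 8, 12, 2, 1, 13, 6]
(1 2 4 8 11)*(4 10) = (1 2 10 4 8 11) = [0, 2, 10, 3, 8, 5, 6, 7, 11, 9, 4, 1]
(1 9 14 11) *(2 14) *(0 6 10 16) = (0 6 10 16)(1 9 2 14 11) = [6, 9, 14, 3, 4, 5, 10, 7, 8, 2, 16, 1, 12, 13, 11, 15, 0]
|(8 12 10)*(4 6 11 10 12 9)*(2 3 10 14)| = 9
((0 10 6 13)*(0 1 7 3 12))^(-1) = (0 12 3 7 1 13 6 10)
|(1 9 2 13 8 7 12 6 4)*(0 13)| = |(0 13 8 7 12 6 4 1 9 2)| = 10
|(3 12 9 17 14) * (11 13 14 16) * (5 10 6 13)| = |(3 12 9 17 16 11 5 10 6 13 14)| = 11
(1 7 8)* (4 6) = [0, 7, 2, 3, 6, 5, 4, 8, 1] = (1 7 8)(4 6)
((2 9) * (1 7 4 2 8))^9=(1 2)(4 8)(7 9)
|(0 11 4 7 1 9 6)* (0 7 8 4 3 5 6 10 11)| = |(1 9 10 11 3 5 6 7)(4 8)| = 8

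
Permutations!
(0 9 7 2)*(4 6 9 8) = (0 8 4 6 9 7 2) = [8, 1, 0, 3, 6, 5, 9, 2, 4, 7]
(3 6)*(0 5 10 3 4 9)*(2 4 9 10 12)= [5, 1, 4, 6, 10, 12, 9, 7, 8, 0, 3, 11, 2]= (0 5 12 2 4 10 3 6 9)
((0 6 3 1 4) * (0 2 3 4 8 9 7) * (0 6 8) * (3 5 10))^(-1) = (0 1 3 10 5 2 4 6 7 9 8)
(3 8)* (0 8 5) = (0 8 3 5) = [8, 1, 2, 5, 4, 0, 6, 7, 3]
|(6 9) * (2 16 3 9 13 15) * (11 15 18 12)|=10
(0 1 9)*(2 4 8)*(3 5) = (0 1 9)(2 4 8)(3 5) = [1, 9, 4, 5, 8, 3, 6, 7, 2, 0]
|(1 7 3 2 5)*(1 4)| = 6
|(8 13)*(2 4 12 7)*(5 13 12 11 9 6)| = 10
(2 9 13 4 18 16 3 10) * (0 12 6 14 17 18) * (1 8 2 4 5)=[12, 8, 9, 10, 0, 1, 14, 7, 2, 13, 4, 11, 6, 5, 17, 15, 3, 18, 16]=(0 12 6 14 17 18 16 3 10 4)(1 8 2 9 13 5)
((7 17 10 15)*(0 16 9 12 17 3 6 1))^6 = (0 15 16 7 9 3 12 6 17 1 10)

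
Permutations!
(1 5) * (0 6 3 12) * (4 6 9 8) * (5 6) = (0 9 8 4 5 1 6 3 12) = [9, 6, 2, 12, 5, 1, 3, 7, 4, 8, 10, 11, 0]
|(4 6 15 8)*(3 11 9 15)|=|(3 11 9 15 8 4 6)|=7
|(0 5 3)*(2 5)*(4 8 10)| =12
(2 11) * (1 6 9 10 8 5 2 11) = (11)(1 6 9 10 8 5 2) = [0, 6, 1, 3, 4, 2, 9, 7, 5, 10, 8, 11]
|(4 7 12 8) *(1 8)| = 5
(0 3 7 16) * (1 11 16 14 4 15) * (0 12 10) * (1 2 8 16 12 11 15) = (0 3 7 14 4 1 15 2 8 16 11 12 10) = [3, 15, 8, 7, 1, 5, 6, 14, 16, 9, 0, 12, 10, 13, 4, 2, 11]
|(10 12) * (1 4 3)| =6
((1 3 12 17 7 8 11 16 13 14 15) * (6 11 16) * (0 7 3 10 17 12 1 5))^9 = (0 7 8 16 13 14 15 5)(1 10 17 3)(6 11)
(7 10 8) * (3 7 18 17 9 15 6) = (3 7 10 8 18 17 9 15 6) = [0, 1, 2, 7, 4, 5, 3, 10, 18, 15, 8, 11, 12, 13, 14, 6, 16, 9, 17]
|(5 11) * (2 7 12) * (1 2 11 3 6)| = 8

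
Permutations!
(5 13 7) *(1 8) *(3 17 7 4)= (1 8)(3 17 7 5 13 4)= [0, 8, 2, 17, 3, 13, 6, 5, 1, 9, 10, 11, 12, 4, 14, 15, 16, 7]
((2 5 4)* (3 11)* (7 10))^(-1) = (2 4 5)(3 11)(7 10)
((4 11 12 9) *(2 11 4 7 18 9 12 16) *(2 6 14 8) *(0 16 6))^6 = ((0 16)(2 11 6 14 8)(7 18 9))^6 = (18)(2 11 6 14 8)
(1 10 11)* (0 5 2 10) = (0 5 2 10 11 1) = [5, 0, 10, 3, 4, 2, 6, 7, 8, 9, 11, 1]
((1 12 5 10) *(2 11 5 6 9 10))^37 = (1 6 10 12 9)(2 11 5)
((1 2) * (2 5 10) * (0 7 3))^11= (0 3 7)(1 2 10 5)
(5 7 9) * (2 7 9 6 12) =(2 7 6 12)(5 9) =[0, 1, 7, 3, 4, 9, 12, 6, 8, 5, 10, 11, 2]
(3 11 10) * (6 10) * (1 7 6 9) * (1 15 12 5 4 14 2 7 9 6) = (1 9 15 12 5 4 14 2 7)(3 11 6 10) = [0, 9, 7, 11, 14, 4, 10, 1, 8, 15, 3, 6, 5, 13, 2, 12]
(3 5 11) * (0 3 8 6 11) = (0 3 5)(6 11 8) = [3, 1, 2, 5, 4, 0, 11, 7, 6, 9, 10, 8]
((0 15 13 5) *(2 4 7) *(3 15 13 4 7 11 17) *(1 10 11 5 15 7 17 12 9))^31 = ((0 13 15 4 5)(1 10 11 12 9)(2 17 3 7))^31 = (0 13 15 4 5)(1 10 11 12 9)(2 7 3 17)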